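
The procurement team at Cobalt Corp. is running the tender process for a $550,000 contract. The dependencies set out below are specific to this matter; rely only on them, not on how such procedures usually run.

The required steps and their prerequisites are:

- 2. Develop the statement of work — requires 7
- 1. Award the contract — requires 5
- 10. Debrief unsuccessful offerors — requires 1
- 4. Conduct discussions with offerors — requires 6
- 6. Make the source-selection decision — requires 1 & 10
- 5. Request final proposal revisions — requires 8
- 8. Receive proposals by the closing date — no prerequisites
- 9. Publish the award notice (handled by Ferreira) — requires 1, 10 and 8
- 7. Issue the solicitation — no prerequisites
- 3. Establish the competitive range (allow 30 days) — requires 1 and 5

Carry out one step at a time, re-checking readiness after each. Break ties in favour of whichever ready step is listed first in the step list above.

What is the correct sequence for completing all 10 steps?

8 and 7 have no prerequisites; 8 is listed earlier, so 8 is first.
Now 5 and 7 have their prerequisites met. 5 is listed earlier, so 5 next.
1 now also ready, so the ready set is {1, 7}; 1 is listed earlier → 1.
10, 7 and 3 are all available; 10 is listed earlier → 10.
6 and 9 now also ready, so the ready set is {6, 9, 7, 3}; 6 is listed earlier → 6.
Ready: 4, 9, 7 and 3. 4 is listed earlier → 4.
Ready: 9, 7 and 3. 9 is listed earlier → 9.
7 and 3 are both available; 7 is listed earlier → 7.
Ready: 2 and 3. 2 is listed earlier → 2.
That leaves 3 as the only ready step → 3.

8, 5, 1, 10, 6, 4, 9, 7, 2, 3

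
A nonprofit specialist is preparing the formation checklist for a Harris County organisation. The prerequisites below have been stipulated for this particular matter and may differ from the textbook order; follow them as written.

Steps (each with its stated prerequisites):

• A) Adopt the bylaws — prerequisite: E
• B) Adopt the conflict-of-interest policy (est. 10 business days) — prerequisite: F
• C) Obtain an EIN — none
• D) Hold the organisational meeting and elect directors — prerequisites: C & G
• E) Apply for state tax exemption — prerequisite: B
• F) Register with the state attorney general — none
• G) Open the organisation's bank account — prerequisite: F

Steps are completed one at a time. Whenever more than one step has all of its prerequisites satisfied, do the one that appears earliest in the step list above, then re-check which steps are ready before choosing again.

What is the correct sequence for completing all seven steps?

Nothing is required for C and F. C is listed earlier → C first.
Next only F has its prerequisites met → F.
B and G are both available; B is listed earlier → B.
E now also ready, so the ready set is {E, G}; E is listed earlier → E.
Now A and G have their prerequisites met. A is listed earlier, so A next.
Next only G has its prerequisites met → G.
D needed C and G, now all done → D.

C F B E A G D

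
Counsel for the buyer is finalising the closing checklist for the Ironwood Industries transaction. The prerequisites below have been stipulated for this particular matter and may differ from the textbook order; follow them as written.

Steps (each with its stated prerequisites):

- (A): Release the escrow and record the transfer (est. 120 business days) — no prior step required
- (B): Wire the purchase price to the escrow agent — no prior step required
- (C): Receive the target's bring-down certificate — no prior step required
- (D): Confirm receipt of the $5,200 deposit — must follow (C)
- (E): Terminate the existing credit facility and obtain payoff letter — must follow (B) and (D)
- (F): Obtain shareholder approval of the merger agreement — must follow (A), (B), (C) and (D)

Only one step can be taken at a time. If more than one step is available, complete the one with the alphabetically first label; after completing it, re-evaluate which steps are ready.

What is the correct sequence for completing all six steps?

Nothing is required for (A), (B) and (C). (A) has the earlier label → (A) first.
Now (B) and (C) have their prerequisites met. (B) has the earlier label, so (B) next.
Next only (C) has its prerequisites met → (C).
That leaves (D) as the only ready step → (D).
Ready: (E) and (F). (E) has the earlier label → (E).
(F) needed (A), (B), (C) and (D), now all done → (F).

(A) (B) (C) (D) (E) (F)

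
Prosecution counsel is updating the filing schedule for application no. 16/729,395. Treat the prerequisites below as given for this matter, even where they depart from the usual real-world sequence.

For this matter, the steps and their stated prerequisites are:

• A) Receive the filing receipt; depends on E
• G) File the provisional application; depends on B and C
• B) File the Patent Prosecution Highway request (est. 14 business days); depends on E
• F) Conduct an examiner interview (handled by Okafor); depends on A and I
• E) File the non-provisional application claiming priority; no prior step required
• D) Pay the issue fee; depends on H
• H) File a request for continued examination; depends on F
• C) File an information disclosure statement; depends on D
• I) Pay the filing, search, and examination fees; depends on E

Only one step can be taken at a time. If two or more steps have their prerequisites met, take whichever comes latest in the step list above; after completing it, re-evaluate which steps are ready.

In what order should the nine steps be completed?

E → I → B → A → F → H → D → C → G

Only E has no prerequisites, so it is first.
Now I, B and A have their prerequisites met. I is listed later, so I next.
Now B and A have their prerequisites met. B is listed later, so B next.
A needed E, now all done → A.
That leaves F as the only ready step → F.
H needed F, now all done → H.
D needed H, now all done → D.
That leaves C as the only ready step → C.
G needed C and B, now all done → G.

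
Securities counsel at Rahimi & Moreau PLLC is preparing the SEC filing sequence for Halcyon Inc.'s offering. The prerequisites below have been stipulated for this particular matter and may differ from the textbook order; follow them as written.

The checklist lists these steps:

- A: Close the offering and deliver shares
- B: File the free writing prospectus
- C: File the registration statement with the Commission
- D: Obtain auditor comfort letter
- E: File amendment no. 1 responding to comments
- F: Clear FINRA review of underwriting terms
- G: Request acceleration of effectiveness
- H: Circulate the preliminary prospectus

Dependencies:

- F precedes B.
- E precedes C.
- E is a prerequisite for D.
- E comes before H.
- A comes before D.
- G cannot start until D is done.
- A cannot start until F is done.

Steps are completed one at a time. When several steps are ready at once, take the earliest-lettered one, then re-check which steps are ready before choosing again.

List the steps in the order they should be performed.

Nothing is required for E and F. E has the earlier label → E first.
C, F and H are all available; C has the earlier label → C.
F and H are both available; F has the earlier label → F.
A and B now also ready, so the ready set is {A, B, H}; A has the earlier label → A.
B, D and H are all available; B has the earlier label → B.
Now D and H have their prerequisites met. D has the earlier label, so D next.
G now also ready, so the ready set is {G, H}; G has the earlier label → G.
That leaves H as the only ready step → H.

E, C, F, A, B, D, G, H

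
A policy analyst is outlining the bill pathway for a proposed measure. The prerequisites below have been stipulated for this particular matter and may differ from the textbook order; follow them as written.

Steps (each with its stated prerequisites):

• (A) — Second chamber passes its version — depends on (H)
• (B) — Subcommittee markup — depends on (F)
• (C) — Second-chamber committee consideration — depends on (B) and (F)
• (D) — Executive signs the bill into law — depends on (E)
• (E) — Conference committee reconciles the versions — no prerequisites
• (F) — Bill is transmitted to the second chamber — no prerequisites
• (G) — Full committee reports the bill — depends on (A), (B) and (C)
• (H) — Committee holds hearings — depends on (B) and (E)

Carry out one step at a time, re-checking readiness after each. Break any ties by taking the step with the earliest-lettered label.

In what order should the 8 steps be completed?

(E) → (D) → (F) → (B) → (C) → (H) → (A) → (G)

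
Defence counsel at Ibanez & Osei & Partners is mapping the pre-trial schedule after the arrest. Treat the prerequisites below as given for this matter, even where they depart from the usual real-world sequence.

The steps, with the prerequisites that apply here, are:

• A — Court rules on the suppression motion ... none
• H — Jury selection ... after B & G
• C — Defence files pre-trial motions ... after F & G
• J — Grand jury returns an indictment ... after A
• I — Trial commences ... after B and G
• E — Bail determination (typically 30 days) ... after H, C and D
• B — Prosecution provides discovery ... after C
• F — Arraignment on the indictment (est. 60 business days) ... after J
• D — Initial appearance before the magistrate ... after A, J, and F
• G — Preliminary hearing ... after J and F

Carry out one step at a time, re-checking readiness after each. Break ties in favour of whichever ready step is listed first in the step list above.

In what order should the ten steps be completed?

A, J, F, D, G, C, B, H, I, E

A is the only step with nothing outstanding, so it goes first.
Next only J has its prerequisites met → J.
F needed J, now all done → F.
Now D and G have their prerequisites met. D is listed earlier, so D next.
G is the only step now ready → G.
That leaves C as the only ready step → C.
B is the only step now ready → B.
Now H and I have their prerequisites met. H is listed earlier, so H next.
E now also ready, so the ready set is {I, E}; I is listed earlier → I.
E needed H, C and D, now all done → E.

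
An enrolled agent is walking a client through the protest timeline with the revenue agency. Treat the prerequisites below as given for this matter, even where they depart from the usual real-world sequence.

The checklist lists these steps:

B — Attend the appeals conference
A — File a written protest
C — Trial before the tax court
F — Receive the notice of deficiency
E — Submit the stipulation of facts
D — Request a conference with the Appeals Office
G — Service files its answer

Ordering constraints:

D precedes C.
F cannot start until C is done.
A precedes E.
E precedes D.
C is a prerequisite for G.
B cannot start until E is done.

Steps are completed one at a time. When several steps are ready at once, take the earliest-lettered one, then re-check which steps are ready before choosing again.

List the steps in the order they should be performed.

A has no prerequisites → A first.
That leaves E as the only ready step → E.
B and D are both available; B has the earlier label → B.
Next only D has its prerequisites met → D.
That leaves C as the only ready step → C.
Ready: F and G. F has the earlier label → F.
Next only G has its prerequisites met → G.

A, E, B, D, C, F, G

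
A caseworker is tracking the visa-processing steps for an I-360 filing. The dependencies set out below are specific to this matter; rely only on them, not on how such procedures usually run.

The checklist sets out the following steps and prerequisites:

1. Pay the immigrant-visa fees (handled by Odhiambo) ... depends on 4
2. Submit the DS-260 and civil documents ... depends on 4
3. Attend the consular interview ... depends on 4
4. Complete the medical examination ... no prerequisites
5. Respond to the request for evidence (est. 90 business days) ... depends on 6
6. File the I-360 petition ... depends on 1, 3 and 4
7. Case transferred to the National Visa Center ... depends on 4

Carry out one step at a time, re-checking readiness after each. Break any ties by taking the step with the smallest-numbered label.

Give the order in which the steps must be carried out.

4, 1, 2, 3, 6, 5, 7

Only 4 has no prerequisites, so it is first.
Now 1, 2, 3 and 7 have their prerequisites met. 1 has the earlier label, so 1 next.
2, 3 and 7 are all available; 2 has the earlier label → 2.
Now 3 and 7 have their prerequisites met. 3 has the earlier label, so 3 next.
6 and 7 are both available; 6 has the earlier label → 6.
5 now also ready, so the ready set is {5, 7}; 5 has the earlier label → 5.
That leaves 7 as the only ready step → 7.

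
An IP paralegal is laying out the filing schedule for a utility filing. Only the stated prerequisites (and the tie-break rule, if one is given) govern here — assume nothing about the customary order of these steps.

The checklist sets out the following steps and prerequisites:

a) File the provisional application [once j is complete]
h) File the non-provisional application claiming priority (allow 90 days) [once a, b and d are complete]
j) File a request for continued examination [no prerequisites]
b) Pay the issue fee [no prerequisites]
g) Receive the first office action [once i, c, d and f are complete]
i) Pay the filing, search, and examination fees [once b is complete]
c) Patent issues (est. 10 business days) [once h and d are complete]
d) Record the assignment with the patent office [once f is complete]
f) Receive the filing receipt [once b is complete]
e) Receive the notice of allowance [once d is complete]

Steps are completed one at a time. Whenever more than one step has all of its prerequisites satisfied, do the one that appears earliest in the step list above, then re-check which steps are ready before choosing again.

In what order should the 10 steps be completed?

j → a → b → i → f → d → h → c → g → e

Nothing is required for j and b. j is listed earlier → j first.
Now a and b have their prerequisites met. a is listed earlier, so a next.
b is the only step now ready → b.
i and f are both available; i is listed earlier → i.
Next only f has its prerequisites met → f.
That leaves d as the only ready step → d.
Ready: h and e. h is listed earlier → h.
c now also ready, so the ready set is {c, e}; c is listed earlier → c.
Now g and e have their prerequisites met. g is listed earlier, so g next.
e is the only step now ready → e.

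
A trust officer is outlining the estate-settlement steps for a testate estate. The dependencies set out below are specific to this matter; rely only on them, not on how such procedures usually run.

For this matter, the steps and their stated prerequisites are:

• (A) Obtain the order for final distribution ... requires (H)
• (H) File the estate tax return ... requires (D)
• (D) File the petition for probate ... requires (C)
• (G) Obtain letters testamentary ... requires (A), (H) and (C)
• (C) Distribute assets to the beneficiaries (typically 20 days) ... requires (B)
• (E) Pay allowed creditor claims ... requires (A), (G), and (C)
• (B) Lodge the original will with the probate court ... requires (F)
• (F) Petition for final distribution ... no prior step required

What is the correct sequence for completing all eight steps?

Only (F) has no prerequisites, so it is first.
(B) needed (F), now all done → (B).
(C) needed (B), now all done → (C).
That leaves (D) as the only ready step → (D).
(H) is the only step now ready → (H).
(A) is the only step now ready → (A).
(G) is the only step now ready → (G).
(E) is the only step now ready → (E).

(F) (B) (C) (D) (H) (A) (G) (E)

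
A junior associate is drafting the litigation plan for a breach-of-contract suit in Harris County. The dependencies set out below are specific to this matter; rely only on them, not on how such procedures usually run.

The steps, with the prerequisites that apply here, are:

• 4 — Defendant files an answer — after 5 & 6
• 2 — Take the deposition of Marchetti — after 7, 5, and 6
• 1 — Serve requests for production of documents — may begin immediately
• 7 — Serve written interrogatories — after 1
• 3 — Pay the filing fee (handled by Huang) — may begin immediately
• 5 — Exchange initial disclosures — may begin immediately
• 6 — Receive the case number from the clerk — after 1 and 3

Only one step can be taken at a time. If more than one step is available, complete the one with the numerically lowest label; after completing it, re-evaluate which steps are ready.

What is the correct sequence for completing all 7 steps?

1, 3, 5, 6, 4, 7, 2

1, 3 and 5 have no prerequisites; 1 has the earlier label, so 1 is first.
Now 3, 5 and 7 have their prerequisites met. 3 has the earlier label, so 3 next.
6 now also ready, so the ready set is {5, 6, 7}; 5 has the earlier label → 5.
Now 6 and 7 have their prerequisites met. 6 has the earlier label, so 6 next.
4 now also ready, so the ready set is {4, 7}; 4 has the earlier label → 4.
7 needed 1, now all done → 7.
That leaves 2 as the only ready step → 2.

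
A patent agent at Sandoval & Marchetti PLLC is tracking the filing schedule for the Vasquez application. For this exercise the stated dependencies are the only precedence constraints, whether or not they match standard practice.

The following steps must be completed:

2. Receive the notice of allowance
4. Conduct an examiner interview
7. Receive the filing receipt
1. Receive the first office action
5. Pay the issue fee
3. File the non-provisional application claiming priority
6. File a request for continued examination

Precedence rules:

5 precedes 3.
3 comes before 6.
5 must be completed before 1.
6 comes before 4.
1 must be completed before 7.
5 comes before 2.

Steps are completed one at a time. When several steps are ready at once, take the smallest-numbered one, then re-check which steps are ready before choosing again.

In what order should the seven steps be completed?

5, 1, 2, 3, 6, 4, 7

5 has no prerequisites → 5 first.
1, 2 and 3 are all available; 1 has the earlier label → 1.
7 now also ready, so the ready set is {2, 3, 7}; 2 has the earlier label → 2.
3 and 7 are both available; 3 has the earlier label → 3.
6 now also ready, so the ready set is {6, 7}; 6 has the earlier label → 6.
4 now also ready, so the ready set is {4, 7}; 4 has the earlier label → 4.
7 needed 1, now all done → 7.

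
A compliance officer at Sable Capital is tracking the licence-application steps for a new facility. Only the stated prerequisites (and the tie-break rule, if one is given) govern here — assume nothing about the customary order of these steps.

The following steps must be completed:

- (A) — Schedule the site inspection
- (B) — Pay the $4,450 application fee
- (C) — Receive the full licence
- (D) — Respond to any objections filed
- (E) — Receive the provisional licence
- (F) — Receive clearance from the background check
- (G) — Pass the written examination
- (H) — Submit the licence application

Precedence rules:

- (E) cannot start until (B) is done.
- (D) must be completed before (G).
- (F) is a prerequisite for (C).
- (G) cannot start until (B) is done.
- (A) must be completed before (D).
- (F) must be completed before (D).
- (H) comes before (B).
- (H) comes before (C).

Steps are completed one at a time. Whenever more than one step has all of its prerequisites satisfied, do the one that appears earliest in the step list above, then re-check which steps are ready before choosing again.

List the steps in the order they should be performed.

(A) (F) (D) (H) (B) (C) (E) (G)

(A), (F) and (H) have no prerequisites; (A) is listed earlier, so (A) is first.
(F) and (H) are both available; (F) is listed earlier → (F).
Now (D) and (H) have their prerequisites met. (D) is listed earlier, so (D) next.
That leaves (H) as the only ready step → (H).
Ready: (B) and (C). (B) is listed earlier → (B).
Ready: (C), (E) and (G). (C) is listed earlier → (C).
Now (E) and (G) have their prerequisites met. (E) is listed earlier, so (E) next.
That leaves (G) as the only ready step → (G).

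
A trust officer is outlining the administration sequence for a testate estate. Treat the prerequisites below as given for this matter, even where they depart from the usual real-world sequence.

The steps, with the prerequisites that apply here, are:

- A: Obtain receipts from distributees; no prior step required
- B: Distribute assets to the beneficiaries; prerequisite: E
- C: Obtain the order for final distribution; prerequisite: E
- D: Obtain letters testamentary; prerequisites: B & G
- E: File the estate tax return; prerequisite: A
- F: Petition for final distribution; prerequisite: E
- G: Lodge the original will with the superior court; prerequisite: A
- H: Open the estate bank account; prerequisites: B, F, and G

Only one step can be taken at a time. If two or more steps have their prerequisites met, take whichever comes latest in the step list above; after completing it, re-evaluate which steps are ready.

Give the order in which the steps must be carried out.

A G E F C B H D

Only A has no prerequisites, so it is first.
G and E are both available; G is listed later → G.
That leaves E as the only ready step → E.
Now F, C and B have their prerequisites met. F is listed later, so F next.
Ready: C and B. C is listed later → C.
B needed E, now all done → B.
Ready: H and D. H is listed later → H.
That leaves D as the only ready step → D.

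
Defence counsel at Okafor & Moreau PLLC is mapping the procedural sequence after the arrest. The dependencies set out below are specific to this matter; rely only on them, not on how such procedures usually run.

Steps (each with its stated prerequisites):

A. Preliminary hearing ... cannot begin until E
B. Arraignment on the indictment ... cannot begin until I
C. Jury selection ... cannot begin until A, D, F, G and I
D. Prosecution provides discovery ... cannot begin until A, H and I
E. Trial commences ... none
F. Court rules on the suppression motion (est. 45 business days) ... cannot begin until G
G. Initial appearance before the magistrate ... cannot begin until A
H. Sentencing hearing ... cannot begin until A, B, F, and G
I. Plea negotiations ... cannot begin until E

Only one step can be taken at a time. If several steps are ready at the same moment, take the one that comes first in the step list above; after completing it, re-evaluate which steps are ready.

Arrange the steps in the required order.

E, A, G, F, I, B, H, D, C

E is the only step with nothing outstanding, so it goes first.
A and I are both available; A is listed earlier → A.
Now G and I have their prerequisites met. G is listed earlier, so G next.
F now also ready, so the ready set is {F, I}; F is listed earlier → F.
That leaves I as the only ready step → I.
B is the only step now ready → B.
That leaves H as the only ready step → H.
Next only D has its prerequisites met → D.
C needed A, D, F, G and I, now all done → C.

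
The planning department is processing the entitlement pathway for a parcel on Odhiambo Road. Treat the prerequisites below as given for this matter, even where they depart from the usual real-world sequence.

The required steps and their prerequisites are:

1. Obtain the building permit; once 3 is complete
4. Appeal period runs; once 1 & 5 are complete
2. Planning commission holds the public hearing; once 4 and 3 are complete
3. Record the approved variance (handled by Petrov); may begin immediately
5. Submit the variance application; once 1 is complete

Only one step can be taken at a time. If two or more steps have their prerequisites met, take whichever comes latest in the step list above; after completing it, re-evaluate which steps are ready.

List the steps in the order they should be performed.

3 1 5 4 2

Only 3 has no prerequisites, so it is first.
1 needed 3, now all done → 1.
Next only 5 has its prerequisites met → 5.
That leaves 4 as the only ready step → 4.
2 needed 3 and 4, now all done → 2.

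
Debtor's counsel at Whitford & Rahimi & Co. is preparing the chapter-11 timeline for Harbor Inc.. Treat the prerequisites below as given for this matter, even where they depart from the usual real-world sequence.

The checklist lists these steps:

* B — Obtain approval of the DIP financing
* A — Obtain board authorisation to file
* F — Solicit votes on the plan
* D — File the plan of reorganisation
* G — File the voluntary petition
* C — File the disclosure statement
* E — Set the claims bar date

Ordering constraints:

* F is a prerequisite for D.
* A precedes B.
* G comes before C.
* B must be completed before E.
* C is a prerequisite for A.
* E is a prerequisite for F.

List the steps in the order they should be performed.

G, C, A, B, E, F, D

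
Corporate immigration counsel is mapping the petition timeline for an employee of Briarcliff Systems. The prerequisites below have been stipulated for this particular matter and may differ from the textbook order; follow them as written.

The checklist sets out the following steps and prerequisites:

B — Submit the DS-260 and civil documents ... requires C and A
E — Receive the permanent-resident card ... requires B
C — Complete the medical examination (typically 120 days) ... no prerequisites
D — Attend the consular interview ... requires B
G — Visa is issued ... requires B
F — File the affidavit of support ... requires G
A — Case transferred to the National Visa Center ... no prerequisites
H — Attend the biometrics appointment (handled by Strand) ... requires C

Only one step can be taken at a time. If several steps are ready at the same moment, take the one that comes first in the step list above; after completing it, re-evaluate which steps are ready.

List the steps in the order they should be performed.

C and A have no prerequisites; C is listed earlier, so C is first.
A and H are both available; A is listed earlier → A.
Ready: B and H. B is listed earlier → B.
Now E, D, G and H have their prerequisites met. E is listed earlier, so E next.
Now D, G and H have their prerequisites met. D is listed earlier, so D next.
Ready: G and H. G is listed earlier → G.
F now also ready, so the ready set is {F, H}; F is listed earlier → F.
H needed C, now all done → H.

C, A, B, E, D, G, F, H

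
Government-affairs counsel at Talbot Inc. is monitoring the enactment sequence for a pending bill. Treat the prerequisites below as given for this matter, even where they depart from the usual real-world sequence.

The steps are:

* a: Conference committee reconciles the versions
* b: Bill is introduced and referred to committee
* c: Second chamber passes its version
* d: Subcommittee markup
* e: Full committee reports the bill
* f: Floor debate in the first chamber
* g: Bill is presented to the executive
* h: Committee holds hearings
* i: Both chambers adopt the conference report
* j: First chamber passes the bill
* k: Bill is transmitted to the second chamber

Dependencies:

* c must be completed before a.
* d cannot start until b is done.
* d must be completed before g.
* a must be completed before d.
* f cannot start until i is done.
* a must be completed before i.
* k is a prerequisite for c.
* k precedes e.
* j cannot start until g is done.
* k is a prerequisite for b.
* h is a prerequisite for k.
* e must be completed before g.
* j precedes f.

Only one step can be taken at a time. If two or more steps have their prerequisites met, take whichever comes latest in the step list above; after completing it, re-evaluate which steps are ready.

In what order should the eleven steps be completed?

h k e c b a i d g j f

Only h has no prerequisites, so it is first.
k needed h, now all done → k.
Ready: e, c and b. e is listed later → e.
Now c and b have their prerequisites met. c is listed later, so c next.
Now b and a have their prerequisites met. b is listed later, so b next.
a is the only step now ready → a.
i and d are both available; i is listed later → i.
d is the only step now ready → d.
g needed e and d, now all done → g.
That leaves j as the only ready step → j.
Next only f has its prerequisites met → f.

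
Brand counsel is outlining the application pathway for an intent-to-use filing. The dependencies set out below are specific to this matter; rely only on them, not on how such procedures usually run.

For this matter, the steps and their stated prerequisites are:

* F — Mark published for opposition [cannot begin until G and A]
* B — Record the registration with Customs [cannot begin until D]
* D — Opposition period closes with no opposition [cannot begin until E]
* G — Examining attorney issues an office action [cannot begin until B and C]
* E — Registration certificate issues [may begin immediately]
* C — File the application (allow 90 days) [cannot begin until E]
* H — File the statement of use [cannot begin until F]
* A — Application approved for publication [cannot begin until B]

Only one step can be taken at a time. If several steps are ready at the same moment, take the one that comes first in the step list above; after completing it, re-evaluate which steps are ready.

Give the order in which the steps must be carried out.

E, D, B, C, G, A, F, H

Only E has no prerequisites, so it is first.
D and C are both available; D is listed earlier → D.
B now also ready, so the ready set is {B, C}; B is listed earlier → B.
C and A are both available; C is listed earlier → C.
G now also ready, so the ready set is {G, A}; G is listed earlier → G.
A needed B, now all done → A.
Next only F has its prerequisites met → F.
H needed F, now all done → H.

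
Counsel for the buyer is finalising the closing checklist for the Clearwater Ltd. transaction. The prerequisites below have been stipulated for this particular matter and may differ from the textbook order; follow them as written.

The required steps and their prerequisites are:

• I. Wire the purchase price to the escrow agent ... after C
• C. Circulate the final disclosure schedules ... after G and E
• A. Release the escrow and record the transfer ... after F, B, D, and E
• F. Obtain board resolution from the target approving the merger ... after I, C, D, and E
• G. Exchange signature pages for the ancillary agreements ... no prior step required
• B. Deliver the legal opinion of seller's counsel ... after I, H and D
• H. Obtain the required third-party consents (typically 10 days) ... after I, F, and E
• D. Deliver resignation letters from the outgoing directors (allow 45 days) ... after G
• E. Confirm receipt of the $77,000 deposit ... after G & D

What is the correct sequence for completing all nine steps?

G is the only step with nothing outstanding, so it goes first.
D needed G, now all done → D.
E needed G and D, now all done → E.
C needed G and E, now all done → C.
That leaves I as the only ready step → I.
F needed I, C, D and E, now all done → F.
Next only H has its prerequisites met → H.
Next only B has its prerequisites met → B.
A needed F, B, D and E, now all done → A.

G D E C I F H B A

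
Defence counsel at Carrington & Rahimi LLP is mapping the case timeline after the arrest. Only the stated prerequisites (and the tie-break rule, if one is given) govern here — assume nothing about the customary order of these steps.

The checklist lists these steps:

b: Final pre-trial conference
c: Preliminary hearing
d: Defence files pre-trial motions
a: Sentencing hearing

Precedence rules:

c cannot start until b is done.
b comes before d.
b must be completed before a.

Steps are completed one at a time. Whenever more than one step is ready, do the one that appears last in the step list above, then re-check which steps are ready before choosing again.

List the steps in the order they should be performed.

b, a, d, c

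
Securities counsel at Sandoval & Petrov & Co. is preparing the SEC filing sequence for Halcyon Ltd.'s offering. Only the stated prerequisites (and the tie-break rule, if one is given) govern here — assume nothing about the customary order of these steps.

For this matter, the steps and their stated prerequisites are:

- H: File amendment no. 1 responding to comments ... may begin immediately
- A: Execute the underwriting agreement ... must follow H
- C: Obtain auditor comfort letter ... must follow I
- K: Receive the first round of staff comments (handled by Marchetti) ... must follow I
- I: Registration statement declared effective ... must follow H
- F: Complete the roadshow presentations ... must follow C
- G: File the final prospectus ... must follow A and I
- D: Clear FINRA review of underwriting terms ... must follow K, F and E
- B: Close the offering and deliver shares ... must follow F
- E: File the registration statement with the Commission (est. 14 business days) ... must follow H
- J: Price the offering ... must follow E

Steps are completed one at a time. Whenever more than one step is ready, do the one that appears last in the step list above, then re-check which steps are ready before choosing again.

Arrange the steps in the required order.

H is the only step with nothing outstanding, so it goes first.
Ready: E, I and A. E is listed later → E.
J now also ready, so the ready set is {J, I, A}; J is listed later → J.
Now I and A have their prerequisites met. I is listed later, so I next.
K and C now also ready, so the ready set is {K, C, A}; K is listed later → K.
C and A are both available; C is listed later → C.
F now also ready, so the ready set is {F, A}; F is listed later → F.
B, D and A are all available; B is listed later → B.
D and A are both available; D is listed later → D.
Next only A has its prerequisites met → A.
G is the only step now ready → G.

H E J I K C F B D A G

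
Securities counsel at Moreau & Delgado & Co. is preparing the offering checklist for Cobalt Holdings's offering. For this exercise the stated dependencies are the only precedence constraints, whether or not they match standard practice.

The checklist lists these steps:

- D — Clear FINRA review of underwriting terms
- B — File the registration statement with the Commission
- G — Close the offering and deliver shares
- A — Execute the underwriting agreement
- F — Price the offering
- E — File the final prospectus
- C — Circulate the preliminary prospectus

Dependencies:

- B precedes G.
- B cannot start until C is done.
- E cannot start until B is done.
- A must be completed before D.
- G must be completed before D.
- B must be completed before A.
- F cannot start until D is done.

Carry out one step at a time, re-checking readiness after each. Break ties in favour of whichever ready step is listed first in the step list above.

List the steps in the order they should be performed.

C is the only step with nothing outstanding, so it goes first.
B is the only step now ready → B.
Ready: G, A and E. G is listed earlier → G.
Now A and E have their prerequisites met. A is listed earlier, so A next.
D now also ready, so the ready set is {D, E}; D is listed earlier → D.
Ready: F and E. F is listed earlier → F.
E needed B, now all done → E.

C, B, G, A, D, F, E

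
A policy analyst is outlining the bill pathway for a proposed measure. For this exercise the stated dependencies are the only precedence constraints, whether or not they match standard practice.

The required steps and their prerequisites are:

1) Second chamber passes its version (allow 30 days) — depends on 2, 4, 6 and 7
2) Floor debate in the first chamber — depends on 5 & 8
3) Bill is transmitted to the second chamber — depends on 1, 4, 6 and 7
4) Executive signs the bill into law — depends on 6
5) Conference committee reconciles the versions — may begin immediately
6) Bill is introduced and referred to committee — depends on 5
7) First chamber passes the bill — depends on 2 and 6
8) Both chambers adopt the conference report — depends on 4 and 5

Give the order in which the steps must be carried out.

5 → 6 → 4 → 8 → 2 → 7 → 1 → 3

5 is the only step with nothing outstanding, so it goes first.
6 is the only step now ready → 6.
4 needed 6, now all done → 4.
8 needed 4 and 5, now all done → 8.
2 is the only step now ready → 2.
7 needed 2 and 6, now all done → 7.
1 needed 2, 4, 6 and 7, now all done → 1.
3 needed 1, 4, 6 and 7, now all done → 3.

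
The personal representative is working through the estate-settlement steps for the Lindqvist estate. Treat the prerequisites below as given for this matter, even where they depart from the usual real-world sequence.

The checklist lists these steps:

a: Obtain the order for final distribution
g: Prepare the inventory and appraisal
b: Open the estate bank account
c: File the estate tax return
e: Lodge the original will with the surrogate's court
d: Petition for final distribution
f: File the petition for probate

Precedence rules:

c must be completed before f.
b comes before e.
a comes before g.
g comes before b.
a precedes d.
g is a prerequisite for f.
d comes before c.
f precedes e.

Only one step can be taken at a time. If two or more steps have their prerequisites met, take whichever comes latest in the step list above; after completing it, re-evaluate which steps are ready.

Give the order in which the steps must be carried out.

Only a has no prerequisites, so it is first.
d and g are both available; d is listed later → d.
c now also ready, so the ready set is {c, g}; c is listed later → c.
g is the only step now ready → g.
f and b are both available; f is listed later → f.
b is the only step now ready → b.
e is the only step now ready → e.

a → d → c → g → f → b → e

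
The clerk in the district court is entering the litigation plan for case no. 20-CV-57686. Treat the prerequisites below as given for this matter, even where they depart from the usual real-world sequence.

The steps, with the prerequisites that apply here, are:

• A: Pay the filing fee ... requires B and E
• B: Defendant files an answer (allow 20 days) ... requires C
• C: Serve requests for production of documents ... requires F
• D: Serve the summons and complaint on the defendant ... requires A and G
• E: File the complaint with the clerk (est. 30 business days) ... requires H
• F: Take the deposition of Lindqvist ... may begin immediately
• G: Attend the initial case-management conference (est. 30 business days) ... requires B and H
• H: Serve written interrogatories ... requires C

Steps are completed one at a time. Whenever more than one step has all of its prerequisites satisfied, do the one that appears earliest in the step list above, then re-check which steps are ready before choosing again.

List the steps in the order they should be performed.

F, C, B, H, E, A, G, D

F is the only step with nothing outstanding, so it goes first.
C needed F, now all done → C.
Ready: B and H. B is listed earlier → B.
H needed C, now all done → H.
Ready: E and G. E is listed earlier → E.
Ready: A and G. A is listed earlier → A.
G needed B and H, now all done → G.
D is the only step now ready → D.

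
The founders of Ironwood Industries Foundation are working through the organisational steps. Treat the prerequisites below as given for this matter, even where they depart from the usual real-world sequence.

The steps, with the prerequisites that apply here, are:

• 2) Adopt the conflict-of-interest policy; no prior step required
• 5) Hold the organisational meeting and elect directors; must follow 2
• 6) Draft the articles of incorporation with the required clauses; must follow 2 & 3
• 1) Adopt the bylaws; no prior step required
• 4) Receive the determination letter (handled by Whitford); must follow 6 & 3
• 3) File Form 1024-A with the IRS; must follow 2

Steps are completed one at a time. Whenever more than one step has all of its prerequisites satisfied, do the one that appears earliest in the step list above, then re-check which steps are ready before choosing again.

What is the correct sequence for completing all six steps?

2 → 5 → 1 → 3 → 6 → 4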